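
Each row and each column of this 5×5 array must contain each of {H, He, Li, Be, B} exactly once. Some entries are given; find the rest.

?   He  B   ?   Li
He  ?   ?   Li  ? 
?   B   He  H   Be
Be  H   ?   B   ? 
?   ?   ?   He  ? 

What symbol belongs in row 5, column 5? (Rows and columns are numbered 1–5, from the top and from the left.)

(r1,c1) = H
(r1,c4) = Be
(r2,c2) = Be
(r2,c3) = H
(r2,c5) = B
(r3,c1) = Li
(r4,c3) = Li
(r4,c5) = He
(r5,c1) = B
(r5,c2) = Li
(r5,c3) = Be
(r5,c5) = H

H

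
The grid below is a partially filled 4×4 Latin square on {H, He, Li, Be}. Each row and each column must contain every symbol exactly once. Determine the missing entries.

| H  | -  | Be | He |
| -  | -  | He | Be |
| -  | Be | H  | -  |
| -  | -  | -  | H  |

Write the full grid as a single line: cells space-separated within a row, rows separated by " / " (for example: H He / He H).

H Li Be He / Li H He Be / He Be H Li / Be He Li H

(r1,c2) = Li
(r2,c1) = Li
(r2,c2) = H
(r3,c1) = He
(r3,c4) = Li
(r4,c1) = Be
(r4,c2) = He
(r4,c3) = Li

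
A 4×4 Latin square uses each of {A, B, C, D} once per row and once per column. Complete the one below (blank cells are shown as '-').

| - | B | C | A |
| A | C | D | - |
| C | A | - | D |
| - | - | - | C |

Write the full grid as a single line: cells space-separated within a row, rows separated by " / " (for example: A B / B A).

D B C A / A C D B / C A B D / B D A C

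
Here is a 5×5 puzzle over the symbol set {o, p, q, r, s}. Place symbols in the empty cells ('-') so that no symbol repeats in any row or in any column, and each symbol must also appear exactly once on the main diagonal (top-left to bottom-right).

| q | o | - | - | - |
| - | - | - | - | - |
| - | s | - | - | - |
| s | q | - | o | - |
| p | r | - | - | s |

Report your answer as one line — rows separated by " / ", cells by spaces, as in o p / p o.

q o s r p / r p q s o / o s r p q / s q p o r / p r o q s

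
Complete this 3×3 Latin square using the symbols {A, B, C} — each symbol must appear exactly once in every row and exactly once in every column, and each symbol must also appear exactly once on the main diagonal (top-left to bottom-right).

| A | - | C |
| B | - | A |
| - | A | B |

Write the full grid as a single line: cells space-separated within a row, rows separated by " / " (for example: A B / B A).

A B C / B C A / C A B

(r1,c2) = B
(r2,c2) = C
(r3,c1) = C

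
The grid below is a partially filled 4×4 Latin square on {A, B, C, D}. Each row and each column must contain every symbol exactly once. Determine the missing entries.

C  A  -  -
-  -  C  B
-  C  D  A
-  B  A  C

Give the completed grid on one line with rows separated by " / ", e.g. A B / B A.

C A B D / A D C B / B C D A / D B A C

At row 1, column 3: row 1 has {A,C}; column 3 has {A,C,D}; that leaves B.
At row 1, column 4: row 1 has {A,B,C}; column 4 has {A,B,C}; that leaves D.
At row 2, column 2: row 2 has {B,C}; column 2 has {A,B,C}; that leaves D.
At row 3, column 1: row 3 has {A,C,D}; column 1 has {C}; that leaves B.
At row 4, column 1: row 4 has {A,B,C}; column 1 has {B,C}; that leaves D.
At row 2, column 1: row 2 has {B,C,D}; column 1 has {B,C,D}; that leaves A.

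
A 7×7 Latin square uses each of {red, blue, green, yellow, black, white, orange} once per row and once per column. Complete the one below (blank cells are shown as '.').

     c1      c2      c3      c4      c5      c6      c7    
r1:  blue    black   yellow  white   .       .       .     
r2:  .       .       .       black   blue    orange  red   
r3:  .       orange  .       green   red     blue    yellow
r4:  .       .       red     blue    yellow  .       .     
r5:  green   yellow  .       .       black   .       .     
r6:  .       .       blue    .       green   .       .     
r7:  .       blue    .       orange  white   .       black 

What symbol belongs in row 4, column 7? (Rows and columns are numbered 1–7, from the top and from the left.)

orange

(r1,c5): row 1 has {blue,yellow,black,white}; column 5 has {red,blue,green,yellow,black,white}, so it must be orange.
(r1,c7): row 1 has {blue,yellow,black,white,orange}; column 7 has {red,yellow,black}, so it must be green.
(r5,c4): row 5 has {green,yellow,black}; column 4 has {blue,green,black,white,orange}, so it must be red.
(r5,c6): row 5 has {red,green,yellow,black}; column 6 has {blue,orange}, so it must be white.
(r6,c4): row 6 has {blue,green}; column 4 has {red,blue,green,black,white,orange}, so it must be yellow.
(r7,c3): row 7 has {blue,black,white,orange}; column 3 has {red,blue,yellow}, so it must be green.
(r1,c6): row 1 has {blue,green,yellow,black,white,orange}; column 6 has {blue,white,orange}, so it must be red.
(r2,c3): row 2 has {red,blue,black,orange}; column 3 has {red,blue,green,yellow}, so it must be white.
(r3,c3): row 3 has {red,blue,green,yellow,orange}; column 3 has {red,blue,green,yellow,white}, so it must be black.
(r5,c3): row 5 has {red,green,yellow,black,white}; column 3 has {red,blue,green,yellow,black,white}, so it must be orange.
(r5,c7): row 5 has {red,green,yellow,black,white,orange}; column 7 has {red,green,yellow,black}, so it must be blue.
(r6,c6): row 6 has {blue,green,yellow}; column 6 has {red,blue,white,orange}, so it must be black.
(r7,c6): row 7 has {blue,green,black,white,orange}; column 6 has {red,blue,black,white,orange}, so it must be yellow.
(r2,c1): row 2 has {red,blue,black,white,orange}; column 1 has {blue,green}, so it must be yellow.
(r2,c2): row 2 has {red,blue,yellow,black,white,orange}; column 2 has {blue,yellow,black,orange}, so it must be green.
(r3,c1): row 3 has {red,blue,green,yellow,black,orange}; column 1 has {blue,green,yellow}, so it must be white.
(r4,c2): row 4 has {red,blue,yellow}; column 2 has {blue,green,yellow,black,orange}, so it must be white.
(r4,c6): row 4 has {red,blue,yellow,white}; column 6 has {red,blue,yellow,black,white,orange}, so it must be green.
(r4,c7): row 4 has {red,blue,green,yellow,white}; column 7 has {red,blue,green,yellow,black}, so it must be orange.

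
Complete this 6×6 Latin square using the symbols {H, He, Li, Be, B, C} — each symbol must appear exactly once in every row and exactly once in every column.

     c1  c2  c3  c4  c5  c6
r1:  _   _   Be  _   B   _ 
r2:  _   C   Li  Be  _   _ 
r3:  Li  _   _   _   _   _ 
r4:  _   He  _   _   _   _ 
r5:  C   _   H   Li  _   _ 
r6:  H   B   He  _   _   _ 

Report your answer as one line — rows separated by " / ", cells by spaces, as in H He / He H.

(r1,c1) = He
(r2,c1) = B
(r4,c1) = Be
(r5,c2) = Be
(r5,c5) = He
(r5,c6) = B
(r6,c4) = C
(r1,c4) = H
(r2,c5) = H
(r2,c6) = He
(r3,c2) = H
(r4,c4) = B
(r1,c2) = Li
(r1,c6) = C
(r3,c4) = He
(r3,c6) = Be
(r4,c3) = C
(r4,c5) = Li
(r4,c6) = H
(r6,c5) = Be
(r6,c6) = Li
(r3,c3) = B
(r3,c5) = C

He Li Be H B C / B C Li Be H He / Li H B He C Be / Be He C B Li H / C Be H Li He B / H B He C Be Li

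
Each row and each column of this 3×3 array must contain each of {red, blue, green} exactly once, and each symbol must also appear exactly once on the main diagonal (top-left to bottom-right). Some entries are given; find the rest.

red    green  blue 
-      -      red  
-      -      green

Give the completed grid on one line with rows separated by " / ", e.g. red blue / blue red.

red green blue / green blue red / blue red green

row 2 has {red}; column 2 has {green}; the diagonal has {red,green} — only blue is left for (r2,c2).
row 3 has {green}; column 1 has {red} — only blue is left for (r3,c1).
row 3 has {blue,green}; column 2 has {blue,green} — only red is left for (r3,c2).
row 2 has {red,blue}; column 1 has {red,blue} — only green is left for (r2,c1).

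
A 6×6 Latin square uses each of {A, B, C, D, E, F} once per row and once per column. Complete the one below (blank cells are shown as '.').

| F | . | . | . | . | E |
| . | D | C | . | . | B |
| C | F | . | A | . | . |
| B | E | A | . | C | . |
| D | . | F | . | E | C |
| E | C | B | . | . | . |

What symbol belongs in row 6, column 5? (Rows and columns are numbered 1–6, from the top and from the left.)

(r1,c3) = D
(r2,c1) = A
(r2,c5) = F
(r3,c3) = E
(r3,c6) = D
(r4,c6) = F
(r5,c4) = B
(r6,c6) = A
(r1,c4) = C
(r2,c4) = E
(r3,c5) = B
(r4,c4) = D
(r5,c2) = A
(r6,c4) = F
(r6,c5) = D

D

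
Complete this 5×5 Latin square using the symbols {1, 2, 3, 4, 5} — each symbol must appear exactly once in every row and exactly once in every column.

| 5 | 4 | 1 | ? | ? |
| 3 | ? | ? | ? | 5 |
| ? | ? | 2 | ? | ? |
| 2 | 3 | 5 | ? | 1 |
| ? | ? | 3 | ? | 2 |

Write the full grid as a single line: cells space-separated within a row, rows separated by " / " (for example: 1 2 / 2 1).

At row 1, column 5: row 1 has {1,4,5}; column 5 has {1,2,5}; that leaves 3.
At row 2, column 3: row 2 has {3,5}; column 3 has {1,2,3,5}; that leaves 4.
At row 3, column 5: row 3 has {2}; column 5 has {1,2,3,5}; that leaves 4.
At row 4, column 4: row 4 has {1,2,3,5}; column 4 is empty so far; that leaves 4.
At row 1, column 4: row 1 has {1,3,4,5}; column 4 has {4}; that leaves 2.
At row 2, column 4: row 2 has {3,4,5}; column 4 has {2,4}; that leaves 1.
At row 3, column 1: row 3 has {2,4}; column 1 has {2,3,5}; that leaves 1.
At row 3, column 2: row 3 has {1,2,4}; column 2 has {3,4}; that leaves 5.
At row 3, column 4: row 3 has {1,2,4,5}; column 4 has {1,2,4}; that leaves 3.
At row 5, column 1: row 5 has {2,3}; column 1 has {1,2,3,5}; that leaves 4.
At row 5, column 2: row 5 has {2,3,4}; column 2 has {3,4,5}; that leaves 1.
At row 5, column 4: row 5 has {1,2,3,4}; column 4 has {1,2,3,4}; that leaves 5.
At row 2, column 2: row 2 has {1,3,4,5}; column 2 has {1,3,4,5}; that leaves 2.

5 4 1 2 3 / 3 2 4 1 5 / 1 5 2 3 4 / 2 3 5 4 1 / 4 1 3 5 2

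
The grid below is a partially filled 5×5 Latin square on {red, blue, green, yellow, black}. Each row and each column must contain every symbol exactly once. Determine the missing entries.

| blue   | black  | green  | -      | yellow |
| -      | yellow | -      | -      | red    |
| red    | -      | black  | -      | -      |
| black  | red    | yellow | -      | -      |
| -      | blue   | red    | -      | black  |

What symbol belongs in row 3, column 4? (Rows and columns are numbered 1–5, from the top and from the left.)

yellow

(r1,c4) = red
(r2,c1) = green
(r2,c3) = blue
(r2,c4) = black
(r3,c2) = green
(r3,c5) = blue
(r4,c5) = green
(r5,c1) = yellow
(r5,c4) = green
(r3,c4) = yellow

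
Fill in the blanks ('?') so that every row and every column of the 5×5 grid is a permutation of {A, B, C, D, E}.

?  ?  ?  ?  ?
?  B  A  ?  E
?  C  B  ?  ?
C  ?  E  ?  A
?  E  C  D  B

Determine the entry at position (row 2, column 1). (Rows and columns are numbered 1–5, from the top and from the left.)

D

(r1,c3) = D
(r1,c5) = C
(r2,c1) = D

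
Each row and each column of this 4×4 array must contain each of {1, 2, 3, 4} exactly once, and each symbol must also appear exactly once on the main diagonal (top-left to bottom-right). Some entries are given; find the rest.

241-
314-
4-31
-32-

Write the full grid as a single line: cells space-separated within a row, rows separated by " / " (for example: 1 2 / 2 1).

2 4 1 3 / 3 1 4 2 / 4 2 3 1 / 1 3 2 4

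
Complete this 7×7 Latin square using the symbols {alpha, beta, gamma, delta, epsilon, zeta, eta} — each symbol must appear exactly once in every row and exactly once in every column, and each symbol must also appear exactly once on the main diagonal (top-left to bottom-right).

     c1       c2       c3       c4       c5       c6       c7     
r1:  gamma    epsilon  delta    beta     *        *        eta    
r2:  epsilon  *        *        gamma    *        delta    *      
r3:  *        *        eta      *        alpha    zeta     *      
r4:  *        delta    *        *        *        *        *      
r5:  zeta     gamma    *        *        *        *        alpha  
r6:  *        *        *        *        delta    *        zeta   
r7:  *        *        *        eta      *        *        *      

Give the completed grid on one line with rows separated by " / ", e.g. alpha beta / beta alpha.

gamma epsilon delta beta zeta alpha eta / epsilon alpha zeta gamma eta delta beta / delta beta eta epsilon alpha zeta gamma / eta delta alpha zeta gamma beta epsilon / zeta gamma epsilon delta beta eta alpha / beta eta gamma alpha delta epsilon zeta / alpha zeta beta eta epsilon gamma delta

(r1,c5) = zeta
(r1,c6) = alpha
(r2,c7) = beta
(r3,c2) = beta
(r2,c5) = eta
(r3,c1) = delta
(r3,c4) = epsilon
(r3,c7) = gamma
(r4,c7) = epsilon
(r5,c4) = delta
(r6,c4) = alpha
(r7,c7) = delta
(r4,c4) = zeta
(r6,c2) = eta
(r2,c2) = alpha
(r2,c3) = zeta
(r6,c1) = beta
(r6,c6) = epsilon
(r7,c1) = alpha
(r7,c2) = zeta
(r4,c1) = eta
(r5,c5) = beta
(r5,c6) = eta
(r6,c3) = gamma
(r4,c5) = gamma
(r4,c6) = beta
(r5,c3) = epsilon
(r7,c3) = beta
(r7,c5) = epsilon
(r7,c6) = gamma
(r4,c3) = alpha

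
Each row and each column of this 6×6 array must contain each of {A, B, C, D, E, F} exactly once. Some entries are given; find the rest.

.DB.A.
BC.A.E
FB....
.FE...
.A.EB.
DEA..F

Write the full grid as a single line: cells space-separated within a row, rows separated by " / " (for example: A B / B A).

(r1,c6) = C
(r5,c1) = C
(r5,c6) = D
(r6,c5) = C
(r1,c1) = E
(r1,c4) = F
(r3,c6) = A
(r4,c1) = A
(r4,c5) = D
(r4,c6) = B
(r5,c3) = F
(r6,c4) = B
(r2,c3) = D
(r2,c5) = F
(r3,c3) = C
(r3,c4) = D
(r3,c5) = E
(r4,c4) = C

E D B F A C / B C D A F E / F B C D E A / A F E C D B / C A F E B D / D E A B C F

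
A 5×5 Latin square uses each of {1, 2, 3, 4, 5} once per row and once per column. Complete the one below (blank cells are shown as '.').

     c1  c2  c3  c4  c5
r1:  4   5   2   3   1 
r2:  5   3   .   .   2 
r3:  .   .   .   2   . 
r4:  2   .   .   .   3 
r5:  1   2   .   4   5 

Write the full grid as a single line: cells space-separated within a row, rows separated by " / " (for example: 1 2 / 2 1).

(r2,c4): row 2 has {2,3,5}; column 4 has {2,3,4}, so it must be 1.
(r3,c1): row 3 has {2}; column 1 has {1,2,4,5}, so it must be 3.
(r3,c5): row 3 has {2,3}; column 5 has {1,2,3,5}, so it must be 4.
(r4,c4): row 4 has {2,3}; column 4 has {1,2,3,4}, so it must be 5.
(r5,c3): row 5 has {1,2,4,5}; column 3 has {2}, so it must be 3.
(r2,c3): row 2 has {1,2,3,5}; column 3 has {2,3}, so it must be 4.
(r3,c2): row 3 has {2,3,4}; column 2 has {2,3,5}, so it must be 1.
(r3,c3): row 3 has {1,2,3,4}; column 3 has {2,3,4}, so it must be 5.
(r4,c2): row 4 has {2,3,5}; column 2 has {1,2,3,5}, so it must be 4.
(r4,c3): row 4 has {2,3,4,5}; column 3 has {2,3,4,5}, so it must be 1.

4 5 2 3 1 / 5 3 4 1 2 / 3 1 5 2 4 / 2 4 1 5 3 / 1 2 3 4 5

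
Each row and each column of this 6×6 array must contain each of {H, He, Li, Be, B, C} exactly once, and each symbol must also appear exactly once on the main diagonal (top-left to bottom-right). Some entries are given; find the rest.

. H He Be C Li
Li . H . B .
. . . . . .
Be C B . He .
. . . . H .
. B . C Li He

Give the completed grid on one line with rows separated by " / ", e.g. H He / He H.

B H He Be C Li / Li Be H He B C / He Li C H Be B / Be C B Li He H / C He Li B H Be / H B Be C Li He

(r1,c1) = B
(r2,c2) = Be
(r2,c4) = He
(r2,c6) = C
(r3,c5) = Be
(r4,c4) = Li
(r4,c6) = H
(r5,c4) = B
(r5,c6) = Be
(r6,c1) = H
(r6,c3) = Be
(r3,c3) = C
(r3,c4) = H
(r3,c6) = B
(r5,c3) = Li
(r3,c1) = He
(r3,c2) = Li
(r5,c1) = C
(r5,c2) = He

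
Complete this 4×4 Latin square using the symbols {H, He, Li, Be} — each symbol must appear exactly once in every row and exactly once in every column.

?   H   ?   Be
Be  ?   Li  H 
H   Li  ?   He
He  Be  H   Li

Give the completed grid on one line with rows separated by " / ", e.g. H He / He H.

(r1,c1): row 1 has {H,Be}; column 1 has {H,He,Be}, so it must be Li.
(r1,c3): row 1 has {H,Li,Be}; column 3 has {H,Li}, so it must be He.
(r2,c2): row 2 has {H,Li,Be}; column 2 has {H,Li,Be}, so it must be He.
(r3,c3): row 3 has {H,He,Li}; column 3 has {H,He,Li}, so it must be Be.

Li H He Be / Be He Li H / H Li Be He / He Be H Li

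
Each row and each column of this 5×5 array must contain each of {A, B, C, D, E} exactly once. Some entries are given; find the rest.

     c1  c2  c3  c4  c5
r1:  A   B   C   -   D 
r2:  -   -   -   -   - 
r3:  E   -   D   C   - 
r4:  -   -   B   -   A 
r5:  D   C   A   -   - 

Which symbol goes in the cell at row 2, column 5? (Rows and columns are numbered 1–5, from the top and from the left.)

C

(r1,c4) = E
(r2,c3) = E
(r3,c2) = A
(r3,c5) = B
(r4,c1) = C
(r4,c4) = D
(r5,c4) = B
(r5,c5) = E
(r2,c1) = B
(r2,c2) = D
(r2,c4) = A
(r2,c5) = C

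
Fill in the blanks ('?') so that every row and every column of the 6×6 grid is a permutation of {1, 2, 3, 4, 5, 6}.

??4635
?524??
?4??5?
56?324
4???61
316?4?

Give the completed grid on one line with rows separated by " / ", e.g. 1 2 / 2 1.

row 1 has {3,4,5,6}; column 2 has {1,4,5,6} — only 2 is left for (r1,c2).
row 2 has {2,4,5}; column 5 has {2,3,4,5,6} — only 1 is left for (r2,c5).
row 4 has {2,3,4,5,6}; column 3 has {2,4,6} — only 1 is left for (r4,c3).
row 5 has {1,4,6}; column 2 has {1,2,4,5,6} — only 3 is left for (r5,c2).
row 5 has {1,3,4,6}; column 3 has {1,2,4,6} — only 5 is left for (r5,c3).
row 5 has {1,3,4,5,6}; column 4 has {3,4,6} — only 2 is left for (r5,c4).
row 6 has {1,3,4,6}; column 4 has {2,3,4,6} — only 5 is left for (r6,c4).
row 6 has {1,3,4,5,6}; column 6 has {1,4,5} — only 2 is left for (r6,c6).
row 1 has {2,3,4,5,6}; column 1 has {3,4,5} — only 1 is left for (r1,c1).
row 2 has {1,2,4,5}; column 1 has {1,3,4,5} — only 6 is left for (r2,c1).
row 2 has {1,2,4,5,6}; column 6 has {1,2,4,5} — only 3 is left for (r2,c6).
row 3 has {4,5}; column 1 has {1,3,4,5,6} — only 2 is left for (r3,c1).
row 3 has {2,4,5}; column 3 has {1,2,4,5,6} — only 3 is left for (r3,c3).
row 3 has {2,3,4,5}; column 4 has {2,3,4,5,6} — only 1 is left for (r3,c4).
row 3 has {1,2,3,4,5}; column 6 has {1,2,3,4,5} — only 6 is left for (r3,c6).

1 2 4 6 3 5 / 6 5 2 4 1 3 / 2 4 3 1 5 6 / 5 6 1 3 2 4 / 4 3 5 2 6 1 / 3 1 6 5 4 2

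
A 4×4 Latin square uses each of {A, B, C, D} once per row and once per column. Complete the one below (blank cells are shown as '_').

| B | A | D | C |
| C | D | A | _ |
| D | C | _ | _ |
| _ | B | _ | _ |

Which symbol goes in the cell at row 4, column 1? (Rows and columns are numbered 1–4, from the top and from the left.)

Cell (r2,c4): row 2 has {A,C,D}; column 4 has {C} → B.
Cell (r3,c3): row 3 has {C,D}; column 3 has {A,D} → B.
Cell (r3,c4): row 3 has {B,C,D}; column 4 has {B,C} → A.
Cell (r4,c1): row 4 has {B}; column 1 has {B,C,D} → A.

A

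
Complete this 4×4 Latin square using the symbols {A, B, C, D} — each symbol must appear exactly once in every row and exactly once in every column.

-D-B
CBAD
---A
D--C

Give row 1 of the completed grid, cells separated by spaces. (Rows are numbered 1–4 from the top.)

A D C B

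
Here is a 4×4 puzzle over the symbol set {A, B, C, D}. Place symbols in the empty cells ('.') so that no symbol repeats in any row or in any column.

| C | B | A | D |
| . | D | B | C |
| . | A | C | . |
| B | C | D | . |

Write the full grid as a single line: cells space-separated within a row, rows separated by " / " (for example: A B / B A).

(r2,c1) = A
(r3,c1) = D
(r3,c4) = B
(r4,c4) = A

C B A D / A D B C / D A C B / B C D A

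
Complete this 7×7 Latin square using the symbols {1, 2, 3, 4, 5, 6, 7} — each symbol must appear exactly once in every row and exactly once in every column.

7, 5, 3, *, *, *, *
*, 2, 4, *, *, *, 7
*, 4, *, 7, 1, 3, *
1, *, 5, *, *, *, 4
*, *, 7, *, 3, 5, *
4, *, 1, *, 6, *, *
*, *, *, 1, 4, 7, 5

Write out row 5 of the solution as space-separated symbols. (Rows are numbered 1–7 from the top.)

2 1 7 4 3 5 6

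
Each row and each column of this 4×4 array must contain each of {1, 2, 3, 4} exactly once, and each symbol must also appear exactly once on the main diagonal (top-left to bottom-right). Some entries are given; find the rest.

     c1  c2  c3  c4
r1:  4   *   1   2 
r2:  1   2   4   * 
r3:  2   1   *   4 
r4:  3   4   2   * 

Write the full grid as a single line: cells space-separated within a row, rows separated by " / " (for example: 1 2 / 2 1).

4 3 1 2 / 1 2 4 3 / 2 1 3 4 / 3 4 2 1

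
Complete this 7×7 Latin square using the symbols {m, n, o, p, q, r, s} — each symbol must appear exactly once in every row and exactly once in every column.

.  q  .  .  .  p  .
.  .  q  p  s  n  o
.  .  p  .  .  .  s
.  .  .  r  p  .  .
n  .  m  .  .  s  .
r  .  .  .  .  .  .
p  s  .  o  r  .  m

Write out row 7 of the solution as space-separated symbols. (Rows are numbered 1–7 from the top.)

p s n o r q m

(r2,c1) = m
(r2,c2) = r
(r5,c4) = q
(r5,c5) = o
(r7,c3) = n
(r7,c6) = q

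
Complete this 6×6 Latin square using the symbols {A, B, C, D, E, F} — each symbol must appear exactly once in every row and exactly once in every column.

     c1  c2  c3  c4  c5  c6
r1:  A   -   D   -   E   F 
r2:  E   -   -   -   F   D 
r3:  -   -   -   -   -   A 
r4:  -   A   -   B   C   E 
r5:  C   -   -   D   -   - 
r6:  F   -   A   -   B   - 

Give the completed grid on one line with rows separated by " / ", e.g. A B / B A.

(r1,c4) = C
(r2,c4) = A
(r3,c5) = D
(r4,c1) = D
(r4,c3) = F
(r5,c5) = A
(r5,c6) = B
(r6,c4) = E
(r6,c6) = C
(r1,c2) = B
(r2,c2) = C
(r2,c3) = B
(r3,c1) = B
(r3,c4) = F
(r5,c3) = E
(r6,c2) = D
(r3,c2) = E
(r3,c3) = C
(r5,c2) = F

A B D C E F / E C B A F D / B E C F D A / D A F B C E / C F E D A B / F D A E B C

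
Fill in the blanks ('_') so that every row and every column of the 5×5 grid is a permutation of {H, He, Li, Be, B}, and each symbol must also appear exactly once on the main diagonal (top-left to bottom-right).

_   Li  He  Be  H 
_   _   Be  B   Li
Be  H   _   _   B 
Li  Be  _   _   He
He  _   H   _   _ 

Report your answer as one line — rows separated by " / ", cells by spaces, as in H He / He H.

(r1,c1) = B
(r2,c1) = H
(r2,c2) = He
(r3,c3) = Li
(r3,c4) = He
(r4,c3) = B
(r4,c4) = H
(r5,c2) = B
(r5,c4) = Li
(r5,c5) = Be

B Li He Be H / H He Be B Li / Be H Li He B / Li Be B H He / He B H Li Be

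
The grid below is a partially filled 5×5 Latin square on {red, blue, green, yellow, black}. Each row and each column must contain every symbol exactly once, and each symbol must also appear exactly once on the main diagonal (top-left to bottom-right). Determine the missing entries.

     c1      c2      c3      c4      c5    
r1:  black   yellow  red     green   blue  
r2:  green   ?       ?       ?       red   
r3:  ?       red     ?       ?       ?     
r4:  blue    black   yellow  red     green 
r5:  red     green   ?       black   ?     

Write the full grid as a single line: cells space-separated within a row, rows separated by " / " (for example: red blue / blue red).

black yellow red green blue / green blue black yellow red / yellow red green blue black / blue black yellow red green / red green blue black yellow

(r2,c2) = blue
(r2,c3) = black
(r2,c4) = yellow
(r3,c1) = yellow
(r3,c3) = green
(r3,c4) = blue
(r3,c5) = black
(r5,c3) = blue
(r5,c5) = yellow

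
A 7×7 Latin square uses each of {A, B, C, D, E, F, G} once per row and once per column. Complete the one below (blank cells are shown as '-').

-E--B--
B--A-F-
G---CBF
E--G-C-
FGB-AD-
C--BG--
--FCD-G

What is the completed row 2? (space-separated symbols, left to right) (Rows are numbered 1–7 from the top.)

B C G A E F D

(r2,c5) = E
(r4,c5) = F
(r5,c4) = E
(r5,c7) = C
(r7,c1) = A
(r7,c2) = B
(r7,c6) = E
(r1,c1) = D
(r1,c4) = F
(r1,c7) = A
(r2,c7) = D
(r3,c4) = D
(r4,c7) = B
(r6,c6) = A
(r6,c7) = E
(r1,c6) = G
(r2,c2) = C
(r2,c3) = G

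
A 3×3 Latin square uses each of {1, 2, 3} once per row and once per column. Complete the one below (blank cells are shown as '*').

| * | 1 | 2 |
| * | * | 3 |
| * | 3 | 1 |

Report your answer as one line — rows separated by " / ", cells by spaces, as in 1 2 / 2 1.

3 1 2 / 1 2 3 / 2 3 1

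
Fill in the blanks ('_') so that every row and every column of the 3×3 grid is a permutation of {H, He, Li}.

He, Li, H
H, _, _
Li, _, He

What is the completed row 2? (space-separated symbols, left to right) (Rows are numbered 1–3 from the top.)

(r2,c2) = He
(r2,c3) = Li

H He Li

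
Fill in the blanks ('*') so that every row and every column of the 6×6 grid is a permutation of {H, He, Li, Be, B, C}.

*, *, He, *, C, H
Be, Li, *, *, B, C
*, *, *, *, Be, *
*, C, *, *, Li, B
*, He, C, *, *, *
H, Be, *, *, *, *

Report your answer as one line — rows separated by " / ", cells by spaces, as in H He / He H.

row 1 has {H,He,C}; column 2 has {He,Li,Be,C} — only B is left for (r1,c2).
row 2 has {Li,Be,B,C}; column 3 has {He,C} — only H is left for (r2,c3).
row 2 has {H,Li,Be,B,C}; column 4 is empty so far — only He is left for (r2,c4).
row 3 has {Be}; column 2 has {He,Li,Be,B,C} — only H is left for (r3,c2).
row 4 has {Li,B,C}; column 1 has {H,Be} — only He is left for (r4,c1).
row 4 has {He,Li,B,C}; column 3 has {H,He,C} — only Be is left for (r4,c3).
row 4 has {He,Li,Be,B,C}; column 4 has {He} — only H is left for (r4,c4).
row 5 has {He,C}; column 5 has {Li,Be,B,C} — only H is left for (r5,c5).
row 6 has {H,Be}; column 5 has {H,Li,Be,B,C} — only He is left for (r6,c5).
row 6 has {H,He,Be}; column 6 has {H,B,C} — only Li is left for (r6,c6).
row 1 has {H,He,B,C}; column 1 has {H,He,Be} — only Li is left for (r1,c1).
row 1 has {H,He,Li,B,C}; column 4 has {H,He} — only Be is left for (r1,c4).
row 3 has {H,Be}; column 6 has {H,Li,B,C} — only He is left for (r3,c6).
row 5 has {H,He,C}; column 1 has {H,He,Li,Be} — only B is left for (r5,c1).
row 5 has {H,He,B,C}; column 4 has {H,He,Be} — only Li is left for (r5,c4).
row 5 has {H,He,Li,B,C}; column 6 has {H,He,Li,B,C} — only Be is left for (r5,c6).
row 6 has {H,He,Li,Be}; column 3 has {H,He,Be,C} — only B is left for (r6,c3).
row 6 has {H,He,Li,Be,B}; column 4 has {H,He,Li,Be} — only C is left for (r6,c4).
row 3 has {H,He,Be}; column 1 has {H,He,Li,Be,B} — only C is left for (r3,c1).
row 3 has {H,He,Be,C}; column 3 has {H,He,Be,B,C} — only Li is left for (r3,c3).
row 3 has {H,He,Li,Be,C}; column 4 has {H,He,Li,Be,C} — only B is left for (r3,c4).

Li B He Be C H / Be Li H He B C / C H Li B Be He / He C Be H Li B / B He C Li H Be / H Be B C He Li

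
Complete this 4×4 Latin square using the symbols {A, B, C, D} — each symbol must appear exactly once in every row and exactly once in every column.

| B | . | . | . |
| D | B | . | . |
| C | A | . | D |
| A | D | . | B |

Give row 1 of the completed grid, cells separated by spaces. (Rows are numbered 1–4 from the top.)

B C D A

(r1,c2) = C
(r1,c4) = A
(r2,c4) = C
(r3,c3) = B
(r4,c3) = C
(r1,c3) = D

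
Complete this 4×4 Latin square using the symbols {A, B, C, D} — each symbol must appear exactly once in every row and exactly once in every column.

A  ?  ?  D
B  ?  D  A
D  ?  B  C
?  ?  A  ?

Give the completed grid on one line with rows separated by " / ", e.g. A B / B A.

A B C D / B C D A / D A B C / C D A B

(r1,c3): row 1 has {A,D}; column 3 has {A,B,D}, so it must be C.
(r2,c2): row 2 has {A,B,D}; column 2 is empty so far, so it must be C.
(r3,c2): row 3 has {B,C,D}; column 2 has {C}, so it must be A.
(r4,c1): row 4 has {A}; column 1 has {A,B,D}, so it must be C.
(r4,c4): row 4 has {A,C}; column 4 has {A,C,D}, so it must be B.
(r1,c2): row 1 has {A,C,D}; column 2 has {A,C}, so it must be B.
(r4,c2): row 4 has {A,B,C}; column 2 has {A,B,C}, so it must be D.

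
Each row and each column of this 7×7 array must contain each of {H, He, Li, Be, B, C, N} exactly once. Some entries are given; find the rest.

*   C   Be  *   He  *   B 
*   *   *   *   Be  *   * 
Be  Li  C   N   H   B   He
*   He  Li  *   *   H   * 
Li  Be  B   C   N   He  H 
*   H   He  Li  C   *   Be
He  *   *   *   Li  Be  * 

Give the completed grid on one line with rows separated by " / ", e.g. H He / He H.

N C Be H He Li B / H B N He Be C Li / Be Li C N H B He / C He Li Be B H N / Li Be B C N He H / B H He Li C N Be / He N H B Li Be C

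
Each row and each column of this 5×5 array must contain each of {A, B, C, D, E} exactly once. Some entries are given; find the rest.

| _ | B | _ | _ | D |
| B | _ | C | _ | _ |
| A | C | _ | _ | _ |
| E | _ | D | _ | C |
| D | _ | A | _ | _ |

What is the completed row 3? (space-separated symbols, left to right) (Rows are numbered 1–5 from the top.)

A C B D E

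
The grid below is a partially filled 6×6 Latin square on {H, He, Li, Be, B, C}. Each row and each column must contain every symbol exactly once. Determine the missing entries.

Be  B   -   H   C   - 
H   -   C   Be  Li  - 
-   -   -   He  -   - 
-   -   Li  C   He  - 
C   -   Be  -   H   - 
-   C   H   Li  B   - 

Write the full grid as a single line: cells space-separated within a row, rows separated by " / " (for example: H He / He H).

(r1,c3): row 1 has {H,Be,B,C}; column 3 has {H,Li,Be,C}, so it must be He.
(r1,c6): row 1 has {H,He,Be,B,C}; column 6 is empty so far, so it must be Li.
(r2,c2): row 2 has {H,Li,Be,C}; column 2 has {B,C}, so it must be He.
(r2,c6): row 2 has {H,He,Li,Be,C}; column 6 has {Li}, so it must be B.
(r3,c3): row 3 has {He}; column 3 has {H,He,Li,Be,C}, so it must be B.
(r3,c5): row 3 has {He,B}; column 5 has {H,He,Li,B,C}, so it must be Be.
(r4,c1): row 4 has {He,Li,C}; column 1 has {H,Be,C}, so it must be B.
(r5,c2): row 5 has {H,Be,C}; column 2 has {He,B,C}, so it must be Li.
(r5,c4): row 5 has {H,Li,Be,C}; column 4 has {H,He,Li,Be,C}, so it must be B.
(r5,c6): row 5 has {H,Li,Be,B,C}; column 6 has {Li,B}, so it must be He.
(r6,c1): row 6 has {H,Li,B,C}; column 1 has {H,Be,B,C}, so it must be He.
(r6,c6): row 6 has {H,He,Li,B,C}; column 6 has {He,Li,B}, so it must be Be.
(r3,c1): row 3 has {He,Be,B}; column 1 has {H,He,Be,B,C}, so it must be Li.
(r3,c2): row 3 has {He,Li,Be,B}; column 2 has {He,Li,B,C}, so it must be H.
(r3,c6): row 3 has {H,He,Li,Be,B}; column 6 has {He,Li,Be,B}, so it must be C.
(r4,c2): row 4 has {He,Li,B,C}; column 2 has {H,He,Li,B,C}, so it must be Be.
(r4,c6): row 4 has {He,Li,Be,B,C}; column 6 has {He,Li,Be,B,C}, so it must be H.

Be B He H C Li / H He C Be Li B / Li H B He Be C / B Be Li C He H / C Li Be B H He / He C H Li B Be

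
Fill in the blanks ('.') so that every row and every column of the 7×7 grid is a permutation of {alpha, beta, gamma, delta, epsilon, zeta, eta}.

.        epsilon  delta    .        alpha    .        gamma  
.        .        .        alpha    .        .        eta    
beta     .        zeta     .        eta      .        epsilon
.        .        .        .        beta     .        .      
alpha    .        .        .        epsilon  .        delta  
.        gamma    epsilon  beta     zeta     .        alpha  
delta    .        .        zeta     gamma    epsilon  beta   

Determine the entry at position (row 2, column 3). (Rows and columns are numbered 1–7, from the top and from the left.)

gamma

At row 1, column 4: row 1 has {alpha,gamma,delta,epsilon}; column 4 has {alpha,beta,zeta}; that leaves eta.
At row 2, column 5: row 2 has {alpha,eta}; column 5 has {alpha,beta,gamma,epsilon,zeta,eta}; that leaves delta.
At row 4, column 7: row 4 has {beta}; column 7 has {alpha,beta,gamma,delta,epsilon,eta}; that leaves zeta.
At row 5, column 4: row 5 has {alpha,delta,epsilon}; column 4 has {alpha,beta,zeta,eta}; that leaves gamma.
At row 6, column 1: row 6 has {alpha,beta,gamma,epsilon,zeta}; column 1 has {alpha,beta,delta}; that leaves eta.
At row 6, column 6: row 6 has {alpha,beta,gamma,epsilon,zeta,eta}; column 6 has {epsilon}; that leaves delta.
At row 1, column 1: row 1 has {alpha,gamma,delta,epsilon,eta}; column 1 has {alpha,beta,delta,eta}; that leaves zeta.
At row 1, column 6: row 1 has {alpha,gamma,delta,epsilon,zeta,eta}; column 6 has {delta,epsilon}; that leaves beta.
At row 3, column 4: row 3 has {beta,epsilon,zeta,eta}; column 4 has {alpha,beta,gamma,zeta,eta}; that leaves delta.
At row 4, column 4: row 4 has {beta,zeta}; column 4 has {alpha,beta,gamma,delta,zeta,eta}; that leaves epsilon.
At row 3, column 2: row 3 has {beta,delta,epsilon,zeta,eta}; column 2 has {gamma,epsilon}; that leaves alpha.
At row 3, column 6: row 3 has {alpha,beta,delta,epsilon,zeta,eta}; column 6 has {beta,delta,epsilon}; that leaves gamma.
At row 4, column 1: row 4 has {beta,epsilon,zeta}; column 1 has {alpha,beta,delta,zeta,eta}; that leaves gamma.
At row 7, column 2: row 7 has {beta,gamma,delta,epsilon,zeta}; column 2 has {alpha,gamma,epsilon}; that leaves eta.
At row 7, column 3: row 7 has {beta,gamma,delta,epsilon,zeta,eta}; column 3 has {delta,epsilon,zeta}; that leaves alpha.
At row 2, column 1: row 2 has {alpha,delta,eta}; column 1 has {alpha,beta,gamma,delta,zeta,eta}; that leaves epsilon.
At row 2, column 6: row 2 has {alpha,delta,epsilon,eta}; column 6 has {beta,gamma,delta,epsilon}; that leaves zeta.
At row 4, column 2: row 4 has {beta,gamma,epsilon,zeta}; column 2 has {alpha,gamma,epsilon,eta}; that leaves delta.
At row 4, column 3: row 4 has {beta,gamma,delta,epsilon,zeta}; column 3 has {alpha,delta,epsilon,zeta}; that leaves eta.
At row 4, column 6: row 4 has {beta,gamma,delta,epsilon,zeta,eta}; column 6 has {beta,gamma,delta,epsilon,zeta}; that leaves alpha.
At row 5, column 3: row 5 has {alpha,gamma,delta,epsilon}; column 3 has {alpha,delta,epsilon,zeta,eta}; that leaves beta.
At row 5, column 6: row 5 has {alpha,beta,gamma,delta,epsilon}; column 6 has {alpha,beta,gamma,delta,epsilon,zeta}; that leaves eta.
At row 2, column 2: row 2 has {alpha,delta,epsilon,zeta,eta}; column 2 has {alpha,gamma,delta,epsilon,eta}; that leaves beta.
At row 2, column 3: row 2 has {alpha,beta,delta,epsilon,zeta,eta}; column 3 has {alpha,beta,delta,epsilon,zeta,eta}; that leaves gamma.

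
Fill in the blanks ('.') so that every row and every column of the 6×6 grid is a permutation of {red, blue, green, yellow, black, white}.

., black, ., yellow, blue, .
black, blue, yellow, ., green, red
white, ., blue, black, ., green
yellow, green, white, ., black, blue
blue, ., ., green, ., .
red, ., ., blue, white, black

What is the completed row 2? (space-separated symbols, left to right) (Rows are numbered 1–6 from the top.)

black blue yellow white green red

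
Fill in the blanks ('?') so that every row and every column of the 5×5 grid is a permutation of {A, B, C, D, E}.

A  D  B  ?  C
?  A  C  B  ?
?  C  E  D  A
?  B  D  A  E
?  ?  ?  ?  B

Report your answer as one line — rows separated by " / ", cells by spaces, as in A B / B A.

A D B E C / E A C B D / B C E D A / C B D A E / D E A C B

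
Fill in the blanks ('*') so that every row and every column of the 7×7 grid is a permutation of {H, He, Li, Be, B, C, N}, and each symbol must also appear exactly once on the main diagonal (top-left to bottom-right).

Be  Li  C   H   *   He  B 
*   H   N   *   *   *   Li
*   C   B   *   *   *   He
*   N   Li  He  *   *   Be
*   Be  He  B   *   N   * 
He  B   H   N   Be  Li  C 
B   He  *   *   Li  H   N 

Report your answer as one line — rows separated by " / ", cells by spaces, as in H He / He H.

row 1 has {H,He,Li,Be,B,C}; column 5 has {Li,Be} — only N is left for (r1,c5).
row 2 has {H,Li,N}; column 1 has {He,Be,B} — only C is left for (r2,c1).
row 2 has {H,Li,C,N}; column 4 has {H,He,B,N} — only Be is left for (r2,c4).
row 2 has {H,Li,Be,C,N}; column 6 has {H,He,Li,N} — only B is left for (r2,c6).
row 3 has {He,B,C}; column 4 has {H,He,Be,B,N} — only Li is left for (r3,c4).
row 3 has {He,Li,B,C}; column 5 has {Li,Be,N} — only H is left for (r3,c5).
row 3 has {H,He,Li,B,C}; column 6 has {H,He,Li,B,N} — only Be is left for (r3,c6).
row 4 has {He,Li,Be,N}; column 1 has {He,Be,B,C} — only H is left for (r4,c1).
row 4 has {H,He,Li,Be,N}; column 6 has {H,He,Li,Be,B,N} — only C is left for (r4,c6).
row 5 has {He,Be,B,N}; column 1 has {H,He,Be,B,C} — only Li is left for (r5,c1).
row 5 has {He,Li,Be,B,N}; column 5 has {H,Li,Be,N}; the diagonal has {H,He,Li,Be,B,N} — only C is left for (r5,c5).
row 5 has {He,Li,Be,B,C,N}; column 7 has {He,Li,Be,B,C,N} — only H is left for (r5,c7).
row 7 has {H,He,Li,B,N}; column 3 has {H,He,Li,B,C,N} — only Be is left for (r7,c3).
row 7 has {H,He,Li,Be,B,N}; column 4 has {H,He,Li,Be,B,N} — only C is left for (r7,c4).
row 2 has {H,Li,Be,B,C,N}; column 5 has {H,Li,Be,C,N} — only He is left for (r2,c5).
row 3 has {H,He,Li,Be,B,C}; column 1 has {H,He,Li,Be,B,C} — only N is left for (r3,c1).
row 4 has {H,He,Li,Be,C,N}; column 5 has {H,He,Li,Be,C,N} — only B is left for (r4,c5).

Be Li C H N He B / C H N Be He B Li / N C B Li H Be He / H N Li He B C Be / Li Be He B C N H / He B H N Be Li C / B He Be C Li H N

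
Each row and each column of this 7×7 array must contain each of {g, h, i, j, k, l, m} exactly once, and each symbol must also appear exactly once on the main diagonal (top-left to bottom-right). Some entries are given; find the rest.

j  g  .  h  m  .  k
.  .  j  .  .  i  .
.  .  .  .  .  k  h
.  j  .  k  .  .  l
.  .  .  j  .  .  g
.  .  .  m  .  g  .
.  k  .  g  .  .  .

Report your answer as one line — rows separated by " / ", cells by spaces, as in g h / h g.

j g i h m l k / k h j l g i m / g l m i j k h / h j g k i m l / i m k j l h g / l i h m k g j / m k l g h j i

(r1,c6): row 1 has {g,h,j,k,m}; column 6 has {g,i,k}, so it must be l.
(r2,c4): row 2 has {i,j}; column 4 has {g,h,j,k,m}, so it must be l.
(r2,c7): row 2 has {i,j,l}; column 7 has {g,h,k,l}, so it must be m.
(r3,c4): row 3 has {h,k}; column 4 has {g,h,j,k,l,m}, so it must be i.
(r7,c7): row 7 has {g,k}; column 7 has {g,h,k,l,m}; the diagonal has {g,j,k}, so it must be i.
(r1,c3): row 1 has {g,h,j,k,l,m}; column 3 has {j}, so it must be i.
(r2,c2): row 2 has {i,j,l,m}; column 2 has {g,j,k}; the diagonal has {g,i,j,k}, so it must be h.
(r5,c5): row 5 has {g,j}; column 5 has {m}; the diagonal has {g,h,i,j,k}, so it must be l.
(r6,c7): row 6 has {g,m}; column 7 has {g,h,i,k,l,m}, so it must be j.
(r3,c3): row 3 has {h,i,k}; column 3 has {i,j}; the diagonal has {g,h,i,j,k,l}, so it must be m.
(r3,c2): row 3 has {h,i,k,m}; column 2 has {g,h,j,k}, so it must be l.
(r6,c2): row 6 has {g,j,m}; column 2 has {g,h,j,k,l}, so it must be i.
(r3,c1): row 3 has {h,i,k,l,m}; column 1 has {j}, so it must be g.
(r3,c5): row 3 has {g,h,i,k,l,m}; column 5 has {l,m}, so it must be j.
(r5,c2): row 5 has {g,j,l}; column 2 has {g,h,i,j,k,l}, so it must be m.
(r5,c6): row 5 has {g,j,l,m}; column 6 has {g,i,k,l}, so it must be h.
(r7,c5): row 7 has {g,i,k}; column 5 has {j,l,m}, so it must be h.
(r2,c1): row 2 has {h,i,j,l,m}; column 1 has {g,j}, so it must be k.
(r2,c5): row 2 has {h,i,j,k,l,m}; column 5 has {h,j,l,m}, so it must be g.
(r4,c5): row 4 has {j,k,l}; column 5 has {g,h,j,l,m}, so it must be i.
(r4,c6): row 4 has {i,j,k,l}; column 6 has {g,h,i,k,l}, so it must be m.
(r5,c1): row 5 has {g,h,j,l,m}; column 1 has {g,j,k}, so it must be i.
(r5,c3): row 5 has {g,h,i,j,l,m}; column 3 has {i,j,m}, so it must be k.
(r6,c5): row 6 has {g,i,j,m}; column 5 has {g,h,i,j,l,m}, so it must be k.
(r7,c3): row 7 has {g,h,i,k}; column 3 has {i,j,k,m}, so it must be l.
(r7,c6): row 7 has {g,h,i,k,l}; column 6 has {g,h,i,k,l,m}, so it must be j.
(r4,c1): row 4 has {i,j,k,l,m}; column 1 has {g,i,j,k}, so it must be h.
(r4,c3): row 4 has {h,i,j,k,l,m}; column 3 has {i,j,k,l,m}, so it must be g.
(r6,c1): row 6 has {g,i,j,k,m}; column 1 has {g,h,i,j,k}, so it must be l.
(r6,c3): row 6 has {g,i,j,k,l,m}; column 3 has {g,i,j,k,l,m}, so it must be h.
(r7,c1): row 7 has {g,h,i,j,k,l}; column 1 has {g,h,i,j,k,l}, so it must be m.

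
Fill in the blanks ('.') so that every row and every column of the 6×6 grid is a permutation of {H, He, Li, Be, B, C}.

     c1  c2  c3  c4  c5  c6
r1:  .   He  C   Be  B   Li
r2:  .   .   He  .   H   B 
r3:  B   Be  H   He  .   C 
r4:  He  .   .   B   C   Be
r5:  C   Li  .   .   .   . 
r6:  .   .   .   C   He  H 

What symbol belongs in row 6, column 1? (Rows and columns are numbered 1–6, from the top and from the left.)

Li

Cell (r1,c1): row 1 has {He,Li,Be,B,C}; column 1 has {He,B,C} → H.
Cell (r2,c2): row 2 has {H,He,B}; column 2 has {He,Li,Be} → C.
Cell (r2,c4): row 2 has {H,He,B,C}; column 4 has {He,Be,B,C} → Li.
Cell (r3,c5): row 3 has {H,He,Be,B,C}; column 5 has {H,He,B,C} → Li.
Cell (r4,c2): row 4 has {He,Be,B,C}; column 2 has {He,Li,Be,C} → H.
Cell (r4,c3): row 4 has {H,He,Be,B,C}; column 3 has {H,He,C} → Li.
Cell (r5,c4): row 5 has {Li,C}; column 4 has {He,Li,Be,B,C} → H.
Cell (r5,c5): row 5 has {H,Li,C}; column 5 has {H,He,Li,B,C} → Be.
Cell (r5,c6): row 5 has {H,Li,Be,C}; column 6 has {H,Li,Be,B,C} → He.
Cell (r6,c2): row 6 has {H,He,C}; column 2 has {H,He,Li,Be,C} → B.
Cell (r6,c3): row 6 has {H,He,B,C}; column 3 has {H,He,Li,C} → Be.
Cell (r2,c1): row 2 has {H,He,Li,B,C}; column 1 has {H,He,B,C} → Be.
Cell (r5,c3): row 5 has {H,He,Li,Be,C}; column 3 has {H,He,Li,Be,C} → B.
Cell (r6,c1): row 6 has {H,He,Be,B,C}; column 1 has {H,He,Be,B,C} → Li.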